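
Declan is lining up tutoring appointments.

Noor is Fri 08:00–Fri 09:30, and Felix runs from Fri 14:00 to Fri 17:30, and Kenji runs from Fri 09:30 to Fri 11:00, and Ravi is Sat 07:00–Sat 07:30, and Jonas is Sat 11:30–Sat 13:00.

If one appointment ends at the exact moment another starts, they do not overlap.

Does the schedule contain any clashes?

Sorted by start: Noor, Kenji, Felix, Ravi, Jonas.
Kenji starts exactly when Noor ends (back-to-back, no overlap), so nothing later overlaps Noor either.
Felix starts after Kenji ends, so nothing later overlaps Kenji either.
Ravi starts after Felix ends, so nothing later overlaps Felix either.
Jonas starts after Ravi ends.
Every pair is clear; the schedule has no overlaps.

No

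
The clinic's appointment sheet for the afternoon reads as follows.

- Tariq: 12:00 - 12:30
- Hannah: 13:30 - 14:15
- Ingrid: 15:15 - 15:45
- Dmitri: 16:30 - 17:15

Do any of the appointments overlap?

Sorted by start: Tariq, Hannah, Ingrid, Dmitri.
Hannah starts after Tariq ends, so Tariq has no further overlaps.
Ingrid starts after Hannah ends, so Hannah has no further overlaps.
Dmitri starts after Ingrid ends.
Every pair is clear; the schedule has no overlaps.

No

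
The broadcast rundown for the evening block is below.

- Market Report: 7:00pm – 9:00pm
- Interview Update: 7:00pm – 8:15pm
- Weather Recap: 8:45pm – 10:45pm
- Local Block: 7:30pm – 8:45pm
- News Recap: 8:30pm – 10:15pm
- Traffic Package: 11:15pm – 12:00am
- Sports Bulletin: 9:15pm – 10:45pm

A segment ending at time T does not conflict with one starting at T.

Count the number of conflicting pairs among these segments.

9

Sorted by start: Market Report, Interview Update, Local Block, News Recap, Weather Recap, Sports Bulletin, Traffic Package.
Interview Update starts before Market Report ends → Market Report and Interview Update overlap.
Local Block starts before Market Report ends → Market Report and Local Block overlap.
News Recap starts before Market Report ends → Market Report and News Recap overlap.
Weather Recap starts before Market Report ends → Market Report and Weather Recap overlap.
Sports Bulletin starts after Market Report ends, so nothing later overlaps Market Report either.
Local Block starts before Interview Update ends → Interview Update and Local Block overlap.
News Recap starts after Interview Update ends, so nothing later overlaps Interview Update either.
News Recap starts before Local Block ends → Local Block and News Recap overlap.
Weather Recap starts exactly when Local Block ends (back-to-back, no overlap), so nothing later overlaps Local Block either.
Weather Recap starts before News Recap ends → News Recap and Weather Recap overlap.
Sports Bulletin starts before News Recap ends → News Recap and Sports Bulletin overlap.
Traffic Package starts after News Recap ends.
Sports Bulletin starts before Weather Recap ends → Weather Recap and Sports Bulletin overlap.
Traffic Package starts after Weather Recap ends.
Traffic Package starts after Sports Bulletin ends.
Overlapping pairs: Interview Update & Local Block, Interview Update & Market Report, Local Block & Market Report, Local Block & News Recap, Market Report & News Recap, Market Report & Weather Recap, News Recap & Sports Bulletin, News Recap & Weather Recap, Sports Bulletin & Weather Recap — 9 in total.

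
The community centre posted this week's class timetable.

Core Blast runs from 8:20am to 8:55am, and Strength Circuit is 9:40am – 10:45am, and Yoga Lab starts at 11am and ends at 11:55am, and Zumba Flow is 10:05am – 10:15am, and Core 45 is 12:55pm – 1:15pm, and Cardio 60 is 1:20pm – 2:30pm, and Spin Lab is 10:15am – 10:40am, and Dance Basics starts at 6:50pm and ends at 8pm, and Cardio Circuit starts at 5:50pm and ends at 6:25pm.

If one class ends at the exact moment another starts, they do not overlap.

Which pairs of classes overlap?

Spin Lab & Strength Circuit, Strength Circuit & Zumba Flow

Sorted by start: Core Blast, Strength Circuit, Zumba Flow, Spin Lab, Yoga Lab, Core 45, Cardio 60, Cardio Circuit, Dance Basics.
Strength Circuit starts after Core Blast ends — done with Core Blast.
Zumba Flow starts before Strength Circuit ends → Strength Circuit and Zumba Flow overlap.
Spin Lab starts before Strength Circuit ends → Strength Circuit and Spin Lab overlap.
Yoga Lab starts after Strength Circuit ends — done with Strength Circuit.
Spin Lab starts exactly when Zumba Flow ends (back-to-back, no overlap) — done with Zumba Flow.
Yoga Lab starts after Spin Lab ends — done with Spin Lab.
Core 45 starts after Yoga Lab ends — done with Yoga Lab.
Cardio 60 starts after Core 45 ends — done with Core 45.
Cardio Circuit starts after Cardio 60 ends — done with Cardio 60.
Dance Basics starts after Cardio Circuit ends.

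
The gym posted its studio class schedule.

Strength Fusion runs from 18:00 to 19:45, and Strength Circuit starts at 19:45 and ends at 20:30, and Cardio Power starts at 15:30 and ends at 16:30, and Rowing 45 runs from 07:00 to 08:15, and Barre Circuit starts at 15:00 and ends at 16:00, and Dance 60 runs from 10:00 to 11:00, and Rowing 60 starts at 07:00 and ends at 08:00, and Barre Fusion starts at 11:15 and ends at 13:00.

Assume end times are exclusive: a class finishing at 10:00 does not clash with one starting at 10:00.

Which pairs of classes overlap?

Check each pair: they overlap iff neither finishes before the other starts.
Sorted by start: Rowing 45, Rowing 60, Dance 60, Barre Fusion, Barre Circuit, Cardio Power, Strength Fusion, Strength Circuit.
Rowing 60 starts before Rowing 45 ends → Rowing 45 and Rowing 60 overlap.
Dance 60 starts after Rowing 45 ends, so nothing later overlaps Rowing 45 either.
Dance 60 starts after Rowing 60 ends, so nothing later overlaps Rowing 60 either.
Barre Fusion starts after Dance 60 ends, so nothing later overlaps Dance 60 either.
Barre Circuit starts after Barre Fusion ends, so nothing later overlaps Barre Fusion either.
Cardio Power starts before Barre Circuit ends → Barre Circuit and Cardio Power overlap.
Strength Fusion starts after Barre Circuit ends, so nothing later overlaps Barre Circuit either.
Strength Fusion starts after Cardio Power ends, so nothing later overlaps Cardio Power either.
Strength Circuit starts exactly when Strength Fusion ends (back-to-back, no overlap).

Barre Circuit & Cardio Power, Rowing 45 & Rowing 60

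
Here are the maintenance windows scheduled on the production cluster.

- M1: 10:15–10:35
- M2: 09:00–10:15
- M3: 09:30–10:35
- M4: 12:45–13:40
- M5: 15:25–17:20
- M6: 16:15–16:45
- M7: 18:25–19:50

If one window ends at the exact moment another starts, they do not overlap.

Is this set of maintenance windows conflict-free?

No

Sorted by start: M2, M3, M1, M4, M5, M6, M7.
M3 starts before M2 ends → M2 and M3 overlap.
That's a conflict, so the schedule is not conflict-free.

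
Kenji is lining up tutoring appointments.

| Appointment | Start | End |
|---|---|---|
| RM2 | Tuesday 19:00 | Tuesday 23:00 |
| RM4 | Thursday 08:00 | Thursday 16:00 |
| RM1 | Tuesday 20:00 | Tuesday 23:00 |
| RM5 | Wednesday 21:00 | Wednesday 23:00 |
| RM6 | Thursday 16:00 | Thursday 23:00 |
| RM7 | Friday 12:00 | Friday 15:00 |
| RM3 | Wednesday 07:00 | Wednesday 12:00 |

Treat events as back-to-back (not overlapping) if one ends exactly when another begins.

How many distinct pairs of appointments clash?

Sorted by start: RM2, RM1, RM3, RM5, RM4, RM6, RM7.
RM1 starts before RM2 ends → RM2 and RM1 overlap.
RM3 starts after RM2 ends, so nothing later overlaps RM2 either.
RM3 starts after RM1 ends, so nothing later overlaps RM1 either.
RM5 starts after RM3 ends, so nothing later overlaps RM3 either.
RM4 starts after RM5 ends, so nothing later overlaps RM5 either.
RM6 starts exactly when RM4 ends (back-to-back, no overlap), so nothing later overlaps RM4 either.
RM7 starts after RM6 ends.
Overlapping pairs: RM1 & RM2 — 1 in total.

1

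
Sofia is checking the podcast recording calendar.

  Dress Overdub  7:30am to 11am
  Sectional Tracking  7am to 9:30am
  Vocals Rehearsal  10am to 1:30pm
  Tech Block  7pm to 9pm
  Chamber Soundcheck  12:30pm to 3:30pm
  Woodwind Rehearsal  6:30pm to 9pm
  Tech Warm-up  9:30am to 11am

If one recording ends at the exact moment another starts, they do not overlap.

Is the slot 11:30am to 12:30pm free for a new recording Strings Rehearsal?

No — it overlaps Vocals Rehearsal

Sectional Tracking: ends 9:30am at or before Strings Rehearsal starts 11:30am → clear.
Dress Overdub: ends 11am at or before Strings Rehearsal starts 11:30am → clear.
Tech Warm-up: ends 11am at or before Strings Rehearsal starts 11:30am → clear.
Vocals Rehearsal: starts 10am before Strings Rehearsal ends 12:30pm, and ends 1:30pm after Strings Rehearsal starts 11:30am → overlap.
Chamber Soundcheck: starts 12:30pm at or after Strings Rehearsal ends 12:30pm → clear.
Woodwind Rehearsal: starts 6:30pm at or after Strings Rehearsal ends 12:30pm → clear.
Tech Block: starts 7pm at or after Strings Rehearsal ends 12:30pm → clear.
Strings Rehearsal overlaps Vocals Rehearsal.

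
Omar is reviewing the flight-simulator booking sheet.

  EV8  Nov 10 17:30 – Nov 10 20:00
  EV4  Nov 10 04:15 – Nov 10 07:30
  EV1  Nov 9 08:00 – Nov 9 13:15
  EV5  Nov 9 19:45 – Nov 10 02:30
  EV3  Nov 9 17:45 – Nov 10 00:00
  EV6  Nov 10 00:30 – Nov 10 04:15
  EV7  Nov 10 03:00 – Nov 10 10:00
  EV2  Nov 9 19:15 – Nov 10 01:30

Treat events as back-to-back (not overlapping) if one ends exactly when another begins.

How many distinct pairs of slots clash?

Sorted by start: EV1, EV3, EV2, EV5, EV6, EV7, EV4, EV8.
EV3 starts after EV1 ends, so EV1 has no further overlaps.
EV2 starts before EV3 ends → EV3 and EV2 overlap.
EV5 starts before EV3 ends → EV3 and EV5 overlap.
EV6 starts after EV3 ends, so EV3 has no further overlaps.
EV5 starts before EV2 ends → EV2 and EV5 overlap.
EV6 starts before EV2 ends → EV2 and EV6 overlap.
EV7 starts after EV2 ends, so EV2 has no further overlaps.
EV6 starts before EV5 ends → EV5 and EV6 overlap.
EV7 starts after EV5 ends, so EV5 has no further overlaps.
EV7 starts before EV6 ends → EV6 and EV7 overlap.
EV4 starts exactly when EV6 ends (back-to-back, no overlap), so EV6 has no further overlaps.
EV4 starts before EV7 ends → EV7 and EV4 overlap.
EV8 starts after EV7 ends.
EV8 starts after EV4 ends.
Overlapping pairs: EV2 & EV3, EV2 & EV5, EV2 & EV6, EV3 & EV5, EV4 & EV7, EV5 & EV6, EV6 & EV7 — 7 in total.

7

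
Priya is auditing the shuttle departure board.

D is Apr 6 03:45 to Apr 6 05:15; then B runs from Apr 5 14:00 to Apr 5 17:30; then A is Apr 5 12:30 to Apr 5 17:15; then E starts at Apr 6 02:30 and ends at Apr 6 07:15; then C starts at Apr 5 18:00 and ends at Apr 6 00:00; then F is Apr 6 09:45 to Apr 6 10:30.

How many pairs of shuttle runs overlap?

Sorted by start: A, B, C, E, D, F.
B starts before A ends → A and B overlap.
C starts after A ends — done with A.
C starts after B ends — done with B.
E starts after C ends — done with C.
D starts before E ends → E and D overlap.
F starts after E ends.
F starts after D ends.
Overlapping pairs: A & B, D & E — 2 in total.

2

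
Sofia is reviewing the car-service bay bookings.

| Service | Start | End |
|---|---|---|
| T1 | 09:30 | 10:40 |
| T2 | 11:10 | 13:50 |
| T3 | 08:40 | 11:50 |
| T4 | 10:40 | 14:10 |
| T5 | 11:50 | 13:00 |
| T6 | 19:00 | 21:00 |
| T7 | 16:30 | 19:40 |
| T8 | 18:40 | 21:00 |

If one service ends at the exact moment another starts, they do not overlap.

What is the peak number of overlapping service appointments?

3

Walk through starts and ends in time order (an end at T is processed before a start at T):
08:40 start T3 → 1
09:30 start T1 → 2
10:40 end T1 → 1
10:40 start T4 → 2
11:10 start T2 → 3
11:50 end T3 → 2
11:50 start T5 → 3
13:00 end T5 → 2
13:50 end T2 → 1
14:10 end T4 → 0
16:30 start T7 → 1
18:40 start T8 → 2
19:00 start T6 → 3
19:40 end T7 → 2
21:00 end T6 → 1
21:00 end T8 → 0
Peak is 3, at 11:10 (T2, T3, T4).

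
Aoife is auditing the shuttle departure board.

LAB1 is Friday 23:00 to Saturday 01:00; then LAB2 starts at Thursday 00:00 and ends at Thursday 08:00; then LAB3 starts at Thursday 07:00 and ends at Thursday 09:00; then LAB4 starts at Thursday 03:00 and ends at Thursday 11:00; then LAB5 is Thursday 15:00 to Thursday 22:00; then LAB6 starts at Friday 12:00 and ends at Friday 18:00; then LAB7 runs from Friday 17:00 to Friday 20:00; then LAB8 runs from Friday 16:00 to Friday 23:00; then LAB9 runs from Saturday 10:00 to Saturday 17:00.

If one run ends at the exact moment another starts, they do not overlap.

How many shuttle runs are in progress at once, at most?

Sort all start/end points and keep a running count:
Thursday 00:00 start LAB2 → 1
Thursday 03:00 start LAB4 → 2
Thursday 07:00 start LAB3 → 3
Thursday 08:00 end LAB2 → 2
Thursday 09:00 end LAB3 → 1
Thursday 11:00 end LAB4 → 0
Thursday 15:00 start LAB5 → 1
Thursday 22:00 end LAB5 → 0
Friday 12:00 start LAB6 → 1
Friday 16:00 start LAB8 → 2
Friday 17:00 start LAB7 → 3
Friday 18:00 end LAB6 → 2
Friday 20:00 end LAB7 → 1
Friday 23:00 end LAB8 → 0
Friday 23:00 start LAB1 → 1
Saturday 01:00 end LAB1 → 0
Saturday 10:00 start LAB9 → 1
Saturday 17:00 end LAB9 → 0
Peak is 3, at Thursday 07:00 (LAB2, LAB3, LAB4).

3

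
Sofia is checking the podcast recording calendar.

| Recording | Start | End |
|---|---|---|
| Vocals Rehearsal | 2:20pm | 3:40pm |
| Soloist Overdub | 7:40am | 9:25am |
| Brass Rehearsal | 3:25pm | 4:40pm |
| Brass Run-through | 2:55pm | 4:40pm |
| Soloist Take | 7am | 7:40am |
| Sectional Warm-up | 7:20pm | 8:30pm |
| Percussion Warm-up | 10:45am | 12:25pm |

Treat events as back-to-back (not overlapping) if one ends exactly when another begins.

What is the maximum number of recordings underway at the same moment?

Sweep the timeline, counting +1 at each start and −1 at each end (ends before starts at a tie):
7am start Soloist Take → 1
7:40am end Soloist Take → 0
7:40am start Soloist Overdub → 1
9:25am end Soloist Overdub → 0
10:45am start Percussion Warm-up → 1
12:25pm end Percussion Warm-up → 0
2:20pm start Vocals Rehearsal → 1
2:55pm start Brass Run-through → 2
3:25pm start Brass Rehearsal → 3
3:40pm end Vocals Rehearsal → 2
4:40pm end Brass Rehearsal → 1
4:40pm end Brass Run-through → 0
7:20pm start Sectional Warm-up → 1
8:30pm end Sectional Warm-up → 0
Peak is 3, at 3:25pm (Brass Rehearsal, Brass Run-through, Vocals Rehearsal).

3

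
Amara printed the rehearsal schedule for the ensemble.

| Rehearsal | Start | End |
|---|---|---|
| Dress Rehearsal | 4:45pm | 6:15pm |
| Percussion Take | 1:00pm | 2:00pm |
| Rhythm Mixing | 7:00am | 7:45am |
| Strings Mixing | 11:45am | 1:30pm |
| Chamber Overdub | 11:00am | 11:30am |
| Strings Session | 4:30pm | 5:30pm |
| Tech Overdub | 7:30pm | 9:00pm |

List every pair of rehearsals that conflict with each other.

Dress Rehearsal & Strings Session, Percussion Take & Strings Mixing

Sorted by start: Rhythm Mixing, Chamber Overdub, Strings Mixing, Percussion Take, Strings Session, Dress Rehearsal, Tech Overdub.
Chamber Overdub starts after Rhythm Mixing ends; Rhythm Mixing is clear from here.
Strings Mixing starts after Chamber Overdub ends; Chamber Overdub is clear from here.
Percussion Take starts before Strings Mixing ends → Strings Mixing and Percussion Take overlap.
Strings Session starts after Strings Mixing ends; Strings Mixing is clear from here.
Strings Session starts after Percussion Take ends; Percussion Take is clear from here.
Dress Rehearsal starts before Strings Session ends → Strings Session and Dress Rehearsal overlap.
Tech Overdub starts after Strings Session ends.
Tech Overdub starts after Dress Rehearsal ends.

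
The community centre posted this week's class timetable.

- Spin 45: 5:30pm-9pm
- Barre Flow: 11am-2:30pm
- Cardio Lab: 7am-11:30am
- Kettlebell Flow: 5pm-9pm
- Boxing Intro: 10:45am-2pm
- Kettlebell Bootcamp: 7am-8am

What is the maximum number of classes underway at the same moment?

3

Walk through starts and ends in time order (an end at T is processed before a start at T):
7am start Cardio Lab → 1
7am start Kettlebell Bootcamp → 2
8am end Kettlebell Bootcamp → 1
10:45am start Boxing Intro → 2
11am start Barre Flow → 3
11:30am end Cardio Lab → 2
2pm end Boxing Intro → 1
2:30pm end Barre Flow → 0
5pm start Kettlebell Flow → 1
5:30pm start Spin 45 → 2
9pm end Kettlebell Flow → 1
9pm end Spin 45 → 0
Peak is 3, at 11am (Barre Flow, Boxing Intro, Cardio Lab).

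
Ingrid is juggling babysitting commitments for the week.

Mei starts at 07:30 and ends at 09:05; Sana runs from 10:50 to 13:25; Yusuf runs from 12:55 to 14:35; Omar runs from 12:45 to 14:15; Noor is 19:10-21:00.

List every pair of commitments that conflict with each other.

Sorted by start: Mei, Sana, Omar, Yusuf, Noor.
Sana starts after Mei ends — done with Mei.
Omar starts before Sana ends → Sana and Omar overlap.
Yusuf starts before Sana ends → Sana and Yusuf overlap.
Noor starts after Sana ends.
Yusuf starts before Omar ends → Omar and Yusuf overlap.
Noor starts after Omar ends.
Noor starts after Yusuf ends.

Omar & Sana, Omar & Yusuf, Sana & Yusuf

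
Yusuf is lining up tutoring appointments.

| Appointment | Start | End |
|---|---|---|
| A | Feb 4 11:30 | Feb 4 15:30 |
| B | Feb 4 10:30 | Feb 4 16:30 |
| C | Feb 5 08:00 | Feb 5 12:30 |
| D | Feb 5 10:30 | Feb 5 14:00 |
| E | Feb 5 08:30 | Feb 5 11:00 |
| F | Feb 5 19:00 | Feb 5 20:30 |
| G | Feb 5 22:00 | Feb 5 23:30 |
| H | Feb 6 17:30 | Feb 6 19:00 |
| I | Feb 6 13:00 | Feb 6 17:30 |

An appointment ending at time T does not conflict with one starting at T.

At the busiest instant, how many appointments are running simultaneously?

3

Sweep the timeline, counting +1 at each start and −1 at each end (ends before starts at a tie):
Feb 4 10:30 start B → 1
Feb 4 11:30 start A → 2
Feb 4 15:30 end A → 1
Feb 4 16:30 end B → 0
Feb 5 08:00 start C → 1
Feb 5 08:30 start E → 2
Feb 5 10:30 start D → 3
Feb 5 11:00 end E → 2
Feb 5 12:30 end C → 1
Feb 5 14:00 end D → 0
Feb 5 19:00 start F → 1
Feb 5 20:30 end F → 0
Feb 5 22:00 start G → 1
Feb 5 23:30 end G → 0
Feb 6 13:00 start I → 1
Feb 6 17:30 end I → 0
Feb 6 17:30 start H → 1
Feb 6 19:00 end H → 0
Peak is 3, at Feb 5 10:30 (C, D, E).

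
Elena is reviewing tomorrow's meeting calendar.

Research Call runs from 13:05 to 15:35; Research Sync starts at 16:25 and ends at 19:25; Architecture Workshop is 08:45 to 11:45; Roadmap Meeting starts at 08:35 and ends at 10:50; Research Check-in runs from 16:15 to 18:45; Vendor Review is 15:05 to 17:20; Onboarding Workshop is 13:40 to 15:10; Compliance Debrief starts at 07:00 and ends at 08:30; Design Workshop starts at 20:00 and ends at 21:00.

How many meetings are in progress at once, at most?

Sweep the timeline, counting +1 at each start and −1 at each end (ends before starts at a tie):
07:00 start Compliance Debrief → 1
08:30 end Compliance Debrief → 0
08:35 start Roadmap Meeting → 1
08:45 start Architecture Workshop → 2
10:50 end Roadmap Meeting → 1
11:45 end Architecture Workshop → 0
13:05 start Research Call → 1
13:40 start Onboarding Workshop → 2
15:05 start Vendor Review → 3
15:10 end Onboarding Workshop → 2
15:35 end Research Call → 1
16:15 start Research Check-in → 2
16:25 start Research Sync → 3
17:20 end Vendor Review → 2
18:45 end Research Check-in → 1
19:25 end Research Sync → 0
20:00 start Design Workshop → 1
21:00 end Design Workshop → 0
Peak is 3, at 15:05 (Onboarding Workshop, Research Call, Vendor Review).

3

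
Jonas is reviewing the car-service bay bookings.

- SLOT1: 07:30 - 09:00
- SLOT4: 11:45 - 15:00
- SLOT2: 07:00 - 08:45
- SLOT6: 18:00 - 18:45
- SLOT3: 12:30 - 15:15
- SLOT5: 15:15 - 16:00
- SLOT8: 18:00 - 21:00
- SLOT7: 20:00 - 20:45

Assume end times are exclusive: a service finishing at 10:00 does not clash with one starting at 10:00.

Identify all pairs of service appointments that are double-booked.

SLOT1 & SLOT2, SLOT3 & SLOT4, SLOT6 & SLOT8, SLOT7 & SLOT8

Sorted by start: SLOT2, SLOT1, SLOT4, SLOT3, SLOT5, SLOT6, SLOT8, SLOT7.
SLOT1 starts before SLOT2 ends → SLOT2 and SLOT1 overlap.
SLOT4 starts after SLOT2 ends — done with SLOT2.
SLOT4 starts after SLOT1 ends — done with SLOT1.
SLOT3 starts before SLOT4 ends → SLOT4 and SLOT3 overlap.
SLOT5 starts after SLOT4 ends — done with SLOT4.
SLOT5 starts exactly when SLOT3 ends (back-to-back, no overlap) — done with SLOT3.
SLOT6 starts after SLOT5 ends — done with SLOT5.
SLOT8 starts before SLOT6 ends → SLOT6 and SLOT8 overlap.
SLOT7 starts after SLOT6 ends.
SLOT7 starts before SLOT8 ends → SLOT8 and SLOT7 overlap.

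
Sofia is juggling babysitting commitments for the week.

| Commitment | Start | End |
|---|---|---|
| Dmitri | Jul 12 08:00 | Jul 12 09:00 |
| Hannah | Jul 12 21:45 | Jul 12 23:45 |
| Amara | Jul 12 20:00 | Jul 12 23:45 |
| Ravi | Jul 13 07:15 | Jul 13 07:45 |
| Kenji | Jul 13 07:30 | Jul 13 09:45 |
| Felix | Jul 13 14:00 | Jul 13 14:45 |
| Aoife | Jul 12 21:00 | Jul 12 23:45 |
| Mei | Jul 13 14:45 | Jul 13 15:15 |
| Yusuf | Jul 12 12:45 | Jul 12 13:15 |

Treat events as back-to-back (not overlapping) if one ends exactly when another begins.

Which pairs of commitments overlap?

Amara & Aoife, Amara & Hannah, Aoife & Hannah, Kenji & Ravi

Sorted by start: Dmitri, Yusuf, Amara, Aoife, Hannah, Ravi, Kenji, Felix, Mei.
Yusuf starts after Dmitri ends, so Dmitri has no further overlaps.
Amara starts after Yusuf ends, so Yusuf has no further overlaps.
Aoife starts before Amara ends → Amara and Aoife overlap.
Hannah starts before Amara ends → Amara and Hannah overlap.
Ravi starts after Amara ends, so Amara has no further overlaps.
Hannah starts before Aoife ends → Aoife and Hannah overlap.
Ravi starts after Aoife ends, so Aoife has no further overlaps.
Ravi starts after Hannah ends, so Hannah has no further overlaps.
Kenji starts before Ravi ends → Ravi and Kenji overlap.
Felix starts after Ravi ends, so Ravi has no further overlaps.
Felix starts after Kenji ends, so Kenji has no further overlaps.
Mei starts exactly when Felix ends (back-to-back, no overlap).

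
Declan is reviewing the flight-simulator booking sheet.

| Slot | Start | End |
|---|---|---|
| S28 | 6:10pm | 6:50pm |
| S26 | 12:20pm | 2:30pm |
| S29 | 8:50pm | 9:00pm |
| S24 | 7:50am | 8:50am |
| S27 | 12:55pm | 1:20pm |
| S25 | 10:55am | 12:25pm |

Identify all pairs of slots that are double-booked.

S25 & S26, S26 & S27

Check each pair: they overlap iff neither finishes before the other starts.
Sorted by start: S24, S25, S26, S27, S28, S29.
S25 starts after S24 ends, so nothing later overlaps S24 either.
S26 starts before S25 ends → S25 and S26 overlap.
S27 starts after S25 ends, so nothing later overlaps S25 either.
S27 starts before S26 ends → S26 and S27 overlap.
S28 starts after S26 ends, so nothing later overlaps S26 either.
S28 starts after S27 ends, so nothing later overlaps S27 either.
S29 starts after S28 ends.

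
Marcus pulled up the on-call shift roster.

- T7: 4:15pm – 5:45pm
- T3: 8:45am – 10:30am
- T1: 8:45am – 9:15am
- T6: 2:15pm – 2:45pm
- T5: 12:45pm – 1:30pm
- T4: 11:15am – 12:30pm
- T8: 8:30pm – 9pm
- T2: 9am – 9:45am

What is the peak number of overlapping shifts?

Walk through starts and ends in time order (an end at T is processed before a start at T):
8:45am start T1 → 1
8:45am start T3 → 2
9am start T2 → 3
9:15am end T1 → 2
9:45am end T2 → 1
10:30am end T3 → 0
11:15am start T4 → 1
12:30pm end T4 → 0
12:45pm start T5 → 1
1:30pm end T5 → 0
2:15pm start T6 → 1
2:45pm end T6 → 0
4:15pm start T7 → 1
5:45pm end T7 → 0
8:30pm start T8 → 1
9pm end T8 → 0
Peak is 3, at 9am (T1, T2, T3).

3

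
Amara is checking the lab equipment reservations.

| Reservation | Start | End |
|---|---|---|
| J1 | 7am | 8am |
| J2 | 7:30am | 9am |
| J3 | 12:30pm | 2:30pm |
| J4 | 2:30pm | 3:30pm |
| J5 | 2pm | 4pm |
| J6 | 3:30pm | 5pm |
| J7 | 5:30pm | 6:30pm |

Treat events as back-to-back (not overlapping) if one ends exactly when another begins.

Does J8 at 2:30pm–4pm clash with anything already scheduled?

J1: ends 8am at or before J8 starts 2:30pm → clear.
J2: ends 9am at or before J8 starts 2:30pm → clear.
J3: ends 2:30pm at or before J8 starts 2:30pm → clear.
J5: starts 2pm before J8 ends 4pm, and ends 4pm after J8 starts 2:30pm → overlap.
J4: starts 2:30pm before J8 ends 4pm, and ends 3:30pm after J8 starts 2:30pm → overlap.
J6: starts 3:30pm before J8 ends 4pm, and ends 5pm after J8 starts 2:30pm → overlap.
J7: starts 5:30pm at or after J8 ends 4pm → clear.
J8 overlaps J4, J5, J6.

Yes — it overlaps J4, J5, J6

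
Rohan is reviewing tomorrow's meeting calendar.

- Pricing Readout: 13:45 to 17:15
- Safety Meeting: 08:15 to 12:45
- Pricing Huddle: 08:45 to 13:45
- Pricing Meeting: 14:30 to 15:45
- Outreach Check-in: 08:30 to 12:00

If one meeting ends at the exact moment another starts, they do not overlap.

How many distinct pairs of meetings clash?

4

Sorted by start: Safety Meeting, Outreach Check-in, Pricing Huddle, Pricing Readout, Pricing Meeting.
Outreach Check-in starts before Safety Meeting ends → Safety Meeting and Outreach Check-in overlap.
Pricing Huddle starts before Safety Meeting ends → Safety Meeting and Pricing Huddle overlap.
Pricing Readout starts after Safety Meeting ends, so Safety Meeting has no further overlaps.
Pricing Huddle starts before Outreach Check-in ends → Outreach Check-in and Pricing Huddle overlap.
Pricing Readout starts after Outreach Check-in ends, so Outreach Check-in has no further overlaps.
Pricing Readout starts exactly when Pricing Huddle ends (back-to-back, no overlap), so Pricing Huddle has no further overlaps.
Pricing Meeting starts before Pricing Readout ends → Pricing Readout and Pricing Meeting overlap.
Overlapping pairs: Outreach Check-in & Pricing Huddle, Outreach Check-in & Safety Meeting, Pricing Huddle & Safety Meeting, Pricing Meeting & Pricing Readout — 4 in total.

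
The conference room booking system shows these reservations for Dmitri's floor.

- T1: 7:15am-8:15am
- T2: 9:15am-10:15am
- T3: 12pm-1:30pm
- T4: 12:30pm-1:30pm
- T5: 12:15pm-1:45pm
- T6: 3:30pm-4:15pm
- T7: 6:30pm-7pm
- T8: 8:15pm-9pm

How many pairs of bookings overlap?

3

Two intervals overlap when each starts before the other ends.
Sorted by start: T1, T2, T3, T5, T4, T6, T7, T8.
T2 starts after T1 ends; T1 is clear from here.
T3 starts after T2 ends; T2 is clear from here.
T5 starts before T3 ends → T3 and T5 overlap.
T4 starts before T3 ends → T3 and T4 overlap.
T6 starts after T3 ends; T3 is clear from here.
T4 starts before T5 ends → T5 and T4 overlap.
T6 starts after T5 ends; T5 is clear from here.
T6 starts after T4 ends; T4 is clear from here.
T7 starts after T6 ends; T6 is clear from here.
T8 starts after T7 ends.
Overlapping pairs: T3 & T4, T3 & T5, T4 & T5 — 3 in total.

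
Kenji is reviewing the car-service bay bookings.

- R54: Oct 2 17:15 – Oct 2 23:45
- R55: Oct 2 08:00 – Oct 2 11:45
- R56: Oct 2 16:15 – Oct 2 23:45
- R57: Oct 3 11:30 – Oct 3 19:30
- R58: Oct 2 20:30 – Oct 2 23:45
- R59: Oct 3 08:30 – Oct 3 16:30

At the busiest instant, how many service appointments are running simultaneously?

Walk through starts and ends in time order (an end at T is processed before a start at T):
Oct 2 08:00 start R55 → 1
Oct 2 11:45 end R55 → 0
Oct 2 16:15 start R56 → 1
Oct 2 17:15 start R54 → 2
Oct 2 20:30 start R58 → 3
Oct 2 23:45 end R54 → 2
Oct 2 23:45 end R56 → 1
Oct 2 23:45 end R58 → 0
Oct 3 08:30 start R59 → 1
Oct 3 11:30 start R57 → 2
Oct 3 16:30 end R59 → 1
Oct 3 19:30 end R57 → 0
Peak is 3, at Oct 2 20:30 (R54, R56, R58).

3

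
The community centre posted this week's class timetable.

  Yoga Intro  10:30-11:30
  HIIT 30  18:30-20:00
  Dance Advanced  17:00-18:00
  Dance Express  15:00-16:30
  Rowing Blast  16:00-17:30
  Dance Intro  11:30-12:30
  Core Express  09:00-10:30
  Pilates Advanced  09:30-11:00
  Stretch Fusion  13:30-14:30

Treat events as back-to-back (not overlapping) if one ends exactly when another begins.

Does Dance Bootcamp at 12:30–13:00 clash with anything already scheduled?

Core Express: ends 10:30 at or before Dance Bootcamp starts 12:30 → clear.
Pilates Advanced: ends 11:00 at or before Dance Bootcamp starts 12:30 → clear.
Yoga Intro: ends 11:30 at or before Dance Bootcamp starts 12:30 → clear.
Dance Intro: ends 12:30 at or before Dance Bootcamp starts 12:30 → clear.
Stretch Fusion: starts 13:30 at or after Dance Bootcamp ends 13:00 → clear.
Dance Express: starts 15:00 at or after Dance Bootcamp ends 13:00 → clear.
Rowing Blast: starts 16:00 at or after Dance Bootcamp ends 13:00 → clear.
Dance Advanced: starts 17:00 at or after Dance Bootcamp ends 13:00 → clear.
HIIT 30: starts 18:30 at or after Dance Bootcamp ends 13:00 → clear.

No — it doesn't clash with anything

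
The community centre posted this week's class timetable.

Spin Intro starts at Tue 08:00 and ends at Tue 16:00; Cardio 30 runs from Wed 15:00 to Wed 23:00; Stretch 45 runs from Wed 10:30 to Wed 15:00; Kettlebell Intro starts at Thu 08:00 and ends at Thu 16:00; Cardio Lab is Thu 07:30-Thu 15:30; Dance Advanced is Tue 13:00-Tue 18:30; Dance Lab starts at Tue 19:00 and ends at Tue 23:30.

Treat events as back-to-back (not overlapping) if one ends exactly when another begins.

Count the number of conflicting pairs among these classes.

2

Two intervals overlap when each starts before the other ends.
Sorted by start: Spin Intro, Dance Advanced, Dance Lab, Stretch 45, Cardio 30, Cardio Lab, Kettlebell Intro.
Dance Advanced starts before Spin Intro ends → Spin Intro and Dance Advanced overlap.
Dance Lab starts after Spin Intro ends, so nothing later overlaps Spin Intro either.
Dance Lab starts after Dance Advanced ends, so nothing later overlaps Dance Advanced either.
Stretch 45 starts after Dance Lab ends, so nothing later overlaps Dance Lab either.
Cardio 30 starts exactly when Stretch 45 ends (back-to-back, no overlap), so nothing later overlaps Stretch 45 either.
Cardio Lab starts after Cardio 30 ends, so nothing later overlaps Cardio 30 either.
Kettlebell Intro starts before Cardio Lab ends → Cardio Lab and Kettlebell Intro overlap.
Overlapping pairs: Cardio Lab & Kettlebell Intro, Dance Advanced & Spin Intro — 2 in total.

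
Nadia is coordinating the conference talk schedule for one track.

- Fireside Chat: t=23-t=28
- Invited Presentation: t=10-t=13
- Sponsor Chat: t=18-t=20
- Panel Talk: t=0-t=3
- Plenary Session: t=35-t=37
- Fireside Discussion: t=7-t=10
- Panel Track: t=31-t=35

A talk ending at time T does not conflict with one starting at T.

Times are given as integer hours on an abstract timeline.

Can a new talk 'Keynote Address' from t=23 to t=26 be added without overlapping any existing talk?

No — it overlaps Fireside Chat

Panel Talk: ends t=3 at or before Keynote Address starts t=23 → clear.
Fireside Discussion: ends t=10 at or before Keynote Address starts t=23 → clear.
Invited Presentation: ends t=13 at or before Keynote Address starts t=23 → clear.
Sponsor Chat: ends t=20 at or before Keynote Address starts t=23 → clear.
Fireside Chat: starts t=23 before Keynote Address ends t=26, and ends t=28 after Keynote Address starts t=23 → overlap.
Panel Track: starts t=31 at or after Keynote Address ends t=26 → clear.
Plenary Session: starts t=35 at or after Keynote Address ends t=26 → clear.
Keynote Address overlaps Fireside Chat.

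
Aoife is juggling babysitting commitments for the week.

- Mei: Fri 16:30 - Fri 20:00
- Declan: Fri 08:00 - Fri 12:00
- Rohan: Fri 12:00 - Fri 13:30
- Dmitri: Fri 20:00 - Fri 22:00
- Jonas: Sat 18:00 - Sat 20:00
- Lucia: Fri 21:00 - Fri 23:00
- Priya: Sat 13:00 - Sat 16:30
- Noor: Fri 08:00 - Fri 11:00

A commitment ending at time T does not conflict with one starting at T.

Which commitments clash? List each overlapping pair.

Declan & Noor, Dmitri & Lucia

Sorted by start: Declan, Noor, Rohan, Mei, Dmitri, Lucia, Priya, Jonas.
Noor starts before Declan ends → Declan and Noor overlap.
Rohan starts exactly when Declan ends (back-to-back, no overlap), so nothing later overlaps Declan either.
Rohan starts after Noor ends, so nothing later overlaps Noor either.
Mei starts after Rohan ends, so nothing later overlaps Rohan either.
Dmitri starts exactly when Mei ends (back-to-back, no overlap), so nothing later overlaps Mei either.
Lucia starts before Dmitri ends → Dmitri and Lucia overlap.
Priya starts after Dmitri ends, so nothing later overlaps Dmitri either.
Priya starts after Lucia ends, so nothing later overlaps Lucia either.
Jonas starts after Priya ends.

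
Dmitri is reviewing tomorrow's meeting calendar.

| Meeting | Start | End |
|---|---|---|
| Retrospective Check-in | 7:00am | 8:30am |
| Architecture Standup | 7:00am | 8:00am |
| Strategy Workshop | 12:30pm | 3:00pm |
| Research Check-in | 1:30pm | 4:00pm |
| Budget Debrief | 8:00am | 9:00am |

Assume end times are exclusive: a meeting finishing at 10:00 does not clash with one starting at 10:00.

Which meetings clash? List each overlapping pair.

Architecture Standup & Retrospective Check-in, Budget Debrief & Retrospective Check-in, Research Check-in & Strategy Workshop

Sorted by start: Retrospective Check-in, Architecture Standup, Budget Debrief, Strategy Workshop, Research Check-in.
Architecture Standup starts before Retrospective Check-in ends → Retrospective Check-in and Architecture Standup overlap.
Budget Debrief starts before Retrospective Check-in ends → Retrospective Check-in and Budget Debrief overlap.
Strategy Workshop starts after Retrospective Check-in ends, so Retrospective Check-in has no further overlaps.
Budget Debrief starts exactly when Architecture Standup ends (back-to-back, no overlap), so Architecture Standup has no further overlaps.
Strategy Workshop starts after Budget Debrief ends, so Budget Debrief has no further overlaps.
Research Check-in starts before Strategy Workshop ends → Strategy Workshop and Research Check-in overlap.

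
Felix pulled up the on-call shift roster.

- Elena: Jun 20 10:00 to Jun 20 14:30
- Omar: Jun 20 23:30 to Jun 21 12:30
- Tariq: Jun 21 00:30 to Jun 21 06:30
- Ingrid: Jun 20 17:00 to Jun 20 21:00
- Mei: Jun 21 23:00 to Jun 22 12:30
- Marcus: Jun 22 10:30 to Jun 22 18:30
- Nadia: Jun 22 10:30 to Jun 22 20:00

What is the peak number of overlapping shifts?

Walk through starts and ends in time order (an end at T is processed before a start at T):
Jun 20 10:00 start Elena → 1
Jun 20 14:30 end Elena → 0
Jun 20 17:00 start Ingrid → 1
Jun 20 21:00 end Ingrid → 0
Jun 20 23:30 start Omar → 1
Jun 21 00:30 start Tariq → 2
Jun 21 06:30 end Tariq → 1
Jun 21 12:30 end Omar → 0
Jun 21 23:00 start Mei → 1
Jun 22 10:30 start Marcus → 2
Jun 22 10:30 start Nadia → 3
Jun 22 12:30 end Mei → 2
Jun 22 18:30 end Marcus → 1
Jun 22 20:00 end Nadia → 0
Peak is 3, at Jun 22 10:30 (Marcus, Mei, Nadia).

3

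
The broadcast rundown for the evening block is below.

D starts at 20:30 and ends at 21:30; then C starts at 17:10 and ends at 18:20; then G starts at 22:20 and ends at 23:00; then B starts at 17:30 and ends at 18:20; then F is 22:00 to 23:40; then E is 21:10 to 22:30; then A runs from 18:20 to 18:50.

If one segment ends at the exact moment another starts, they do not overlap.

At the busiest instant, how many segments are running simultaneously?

Sweep the timeline, counting +1 at each start and −1 at each end (ends before starts at a tie):
17:10 start C → 1
17:30 start B → 2
18:20 end B → 1
18:20 end C → 0
18:20 start A → 1
18:50 end A → 0
20:30 start D → 1
21:10 start E → 2
21:30 end D → 1
22:00 start F → 2
22:20 start G → 3
22:30 end E → 2
23:00 end G → 1
23:40 end F → 0
Peak is 3, at 22:20 (E, F, G).

3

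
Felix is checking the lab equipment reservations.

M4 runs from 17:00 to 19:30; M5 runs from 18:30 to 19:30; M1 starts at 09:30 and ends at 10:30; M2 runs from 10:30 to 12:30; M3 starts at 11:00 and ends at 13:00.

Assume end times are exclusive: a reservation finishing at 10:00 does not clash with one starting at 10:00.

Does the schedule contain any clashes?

Sorted by start: M1, M2, M3, M4, M5.
M2 starts exactly when M1 ends (back-to-back, no overlap); M1 is clear from here.
M3 starts before M2 ends → M2 and M3 overlap.
That's a conflict, so the schedule is not conflict-free.

Yes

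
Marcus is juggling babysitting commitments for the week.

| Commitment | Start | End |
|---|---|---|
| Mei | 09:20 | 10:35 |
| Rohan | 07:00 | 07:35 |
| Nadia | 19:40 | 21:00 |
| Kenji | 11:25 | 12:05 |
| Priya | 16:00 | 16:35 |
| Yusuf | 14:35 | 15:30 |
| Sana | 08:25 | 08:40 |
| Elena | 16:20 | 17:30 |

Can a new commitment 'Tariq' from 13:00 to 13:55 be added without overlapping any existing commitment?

Yes — the slot is free

Rohan: ends 07:35 at or before Tariq starts 13:00 → clear.
Sana: ends 08:40 at or before Tariq starts 13:00 → clear.
Mei: ends 10:35 at or before Tariq starts 13:00 → clear.
Kenji: ends 12:05 at or before Tariq starts 13:00 → clear.
Yusuf: starts 14:35 at or after Tariq ends 13:55 → clear.
Priya: starts 16:00 at or after Tariq ends 13:55 → clear.
Elena: starts 16:20 at or after Tariq ends 13:55 → clear.
Nadia: starts 19:40 at or after Tariq ends 13:55 → clear.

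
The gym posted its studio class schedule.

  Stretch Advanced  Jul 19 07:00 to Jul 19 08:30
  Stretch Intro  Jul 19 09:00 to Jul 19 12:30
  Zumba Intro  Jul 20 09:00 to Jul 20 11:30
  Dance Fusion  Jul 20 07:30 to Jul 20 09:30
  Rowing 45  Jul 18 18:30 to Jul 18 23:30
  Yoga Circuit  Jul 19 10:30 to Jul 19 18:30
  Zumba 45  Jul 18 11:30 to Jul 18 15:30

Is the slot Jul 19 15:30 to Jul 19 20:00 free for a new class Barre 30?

No — it overlaps Yoga Circuit

Zumba 45: ends Jul 18 15:30 at or before Barre 30 starts Jul 19 15:30 → clear.
Rowing 45: ends Jul 18 23:30 at or before Barre 30 starts Jul 19 15:30 → clear.
Stretch Advanced: ends Jul 19 08:30 at or before Barre 30 starts Jul 19 15:30 → clear.
Stretch Intro: ends Jul 19 12:30 at or before Barre 30 starts Jul 19 15:30 → clear.
Yoga Circuit: starts Jul 19 10:30 before Barre 30 ends Jul 19 20:00, and ends Jul 19 18:30 after Barre 30 starts Jul 19 15:30 → overlap.
Dance Fusion: starts Jul 20 07:30 at or after Barre 30 ends Jul 19 20:00 → clear.
Zumba Intro: starts Jul 20 09:00 at or after Barre 30 ends Jul 19 20:00 → clear.
Barre 30 overlaps Yoga Circuit.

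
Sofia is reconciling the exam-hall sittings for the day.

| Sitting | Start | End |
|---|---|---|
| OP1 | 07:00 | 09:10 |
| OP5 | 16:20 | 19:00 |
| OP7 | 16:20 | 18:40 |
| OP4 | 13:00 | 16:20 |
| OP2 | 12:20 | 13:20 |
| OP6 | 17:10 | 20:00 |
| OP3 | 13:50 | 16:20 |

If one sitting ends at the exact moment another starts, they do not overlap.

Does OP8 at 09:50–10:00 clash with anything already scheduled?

OP1: ends 09:10 at or before OP8 starts 09:50 → clear.
OP2: starts 12:20 at or after OP8 ends 10:00 → clear.
OP4: starts 13:00 at or after OP8 ends 10:00 → clear.
OP3: starts 13:50 at or after OP8 ends 10:00 → clear.
OP5: starts 16:20 at or after OP8 ends 10:00 → clear.
OP7: starts 16:20 at or after OP8 ends 10:00 → clear.
OP6: starts 17:10 at or after OP8 ends 10:00 → clear.

No — it doesn't clash with anything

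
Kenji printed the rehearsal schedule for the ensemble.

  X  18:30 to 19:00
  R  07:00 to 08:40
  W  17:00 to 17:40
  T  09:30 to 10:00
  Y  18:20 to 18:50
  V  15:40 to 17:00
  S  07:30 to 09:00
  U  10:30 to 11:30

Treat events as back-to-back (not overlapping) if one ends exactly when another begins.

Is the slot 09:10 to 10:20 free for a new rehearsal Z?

R: ends 08:40 at or before Z starts 09:10 → clear.
S: ends 09:00 at or before Z starts 09:10 → clear.
T: starts 09:30 before Z ends 10:20, and ends 10:00 after Z starts 09:10 → overlap.
U: starts 10:30 at or after Z ends 10:20 → clear.
V: starts 15:40 at or after Z ends 10:20 → clear.
W: starts 17:00 at or after Z ends 10:20 → clear.
Y: starts 18:20 at or after Z ends 10:20 → clear.
X: starts 18:30 at or after Z ends 10:20 → clear.
Z overlaps T.

No — it overlaps T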